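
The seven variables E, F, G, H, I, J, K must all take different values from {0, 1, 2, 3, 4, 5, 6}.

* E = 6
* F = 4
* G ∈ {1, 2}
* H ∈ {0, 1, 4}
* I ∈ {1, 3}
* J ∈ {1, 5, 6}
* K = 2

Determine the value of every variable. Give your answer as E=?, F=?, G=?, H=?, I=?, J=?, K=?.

E must be 6 (only option left). Remove 6 from J.
F must be 4 (only option left). Eliminate 4 elsewhere: H.
K's domain is down to {2}, so K = 2. Eliminate 2 elsewhere: G.
G has just one choice, so G = 1. Strike 1 from H, I, J.
H's domain is down to {0}, so H = 0.
I's domain is down to {3}, so I = 3.
J has just one choice, so J = 5.

E=6, F=4, G=1, H=0, I=3, J=5, K=2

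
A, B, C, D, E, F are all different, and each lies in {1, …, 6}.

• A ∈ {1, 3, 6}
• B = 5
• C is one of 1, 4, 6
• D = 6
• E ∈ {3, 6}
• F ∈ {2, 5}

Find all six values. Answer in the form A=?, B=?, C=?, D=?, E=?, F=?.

A=1, B=5, C=4, D=6, E=3, F=2

B's domain is down to {5}, so B = 5. So F can't be 5.
That leaves D = 6. So A, C, E can't be 6.
That leaves E = 3. Eliminate 3 elsewhere: A.
F's domain is down to {2}, so F = 2.
That leaves A = 1. Strike 1 from C.
C has just one choice, so C = 4.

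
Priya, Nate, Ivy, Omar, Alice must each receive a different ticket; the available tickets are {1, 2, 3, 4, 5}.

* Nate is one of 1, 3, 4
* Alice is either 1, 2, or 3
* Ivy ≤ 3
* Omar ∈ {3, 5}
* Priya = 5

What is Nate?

4

Priya has just one choice, so Priya = 5. Strike 5 from Omar.
Omar's domain is down to {3}, so Omar = 3. Eliminate 3 elsewhere: Nate, Ivy, Alice.
The 3 still-open variables draw from only 3 values {1, 2, 4}, so each is used; only Nate can be 4, hence Nate = 4.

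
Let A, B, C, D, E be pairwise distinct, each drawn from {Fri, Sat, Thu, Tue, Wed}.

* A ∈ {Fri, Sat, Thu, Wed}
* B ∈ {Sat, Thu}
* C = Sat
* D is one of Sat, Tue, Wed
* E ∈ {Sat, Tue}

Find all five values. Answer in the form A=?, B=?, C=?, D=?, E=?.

A=Fri, B=Thu, C=Sat, D=Wed, E=Tue

C has just one choice, so C = Sat. Remove Sat from A, B, D, E.
E must be Tue (only option left). So D can't be Tue.
B's domain is down to {Thu}, so B = Thu. Remove Thu from A.
D must be Wed (only option left). Eliminate Wed elsewhere: A.
That leaves A = Fri.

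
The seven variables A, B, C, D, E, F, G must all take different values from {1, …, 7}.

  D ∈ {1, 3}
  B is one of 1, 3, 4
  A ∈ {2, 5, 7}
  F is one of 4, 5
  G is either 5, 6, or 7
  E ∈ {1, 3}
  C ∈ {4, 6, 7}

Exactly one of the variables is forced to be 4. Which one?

B

The 7 variables draw from only 7 values {1, 2, 3, 4, 5, 6, 7}, so each is used; only A can be 2, hence A = 2.
D and E share exactly the 2 values {1, 3}; by pigeonhole those values go to them, so strike 1, 3 from B.
So 4 goes to B.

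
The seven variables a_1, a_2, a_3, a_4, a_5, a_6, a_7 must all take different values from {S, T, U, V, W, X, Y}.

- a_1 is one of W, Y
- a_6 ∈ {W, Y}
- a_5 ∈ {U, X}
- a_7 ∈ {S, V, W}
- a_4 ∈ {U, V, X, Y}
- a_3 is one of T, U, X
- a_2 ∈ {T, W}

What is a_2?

T

The 7 variables together cover exactly {S, T, U, V, W, X, Y} — 7 values for 7 variables — and S appears only in a_7's list, so a_7 = S.
Among the 6 still-open variables, V fits only a_4 (and all 6 values in {T, U, V, W, X, Y} must be used), so a_4 = V.
The 2 variables a_1 and a_6 are confined to {W, Y}, which locks those values in; drop them from a_2.
So a_2 = T.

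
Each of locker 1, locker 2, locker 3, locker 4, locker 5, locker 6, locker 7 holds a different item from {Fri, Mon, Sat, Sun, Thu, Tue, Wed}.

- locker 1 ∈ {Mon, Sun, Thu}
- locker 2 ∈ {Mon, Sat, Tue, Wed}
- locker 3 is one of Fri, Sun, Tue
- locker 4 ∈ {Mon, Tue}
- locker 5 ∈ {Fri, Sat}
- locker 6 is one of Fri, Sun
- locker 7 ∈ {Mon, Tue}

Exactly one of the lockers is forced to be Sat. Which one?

Among the 7 variables, Thu fits only locker 1 (and all 7 values in {Fri, Mon, Sat, Sun, Thu, Tue, Wed} must be used), so locker 1 = Thu.
The 6 still-open variables draw from only 6 values {Fri, Mon, Sat, Sun, Tue, Wed}, so each is used; only locker 2 can be Wed, hence locker 2 = Wed.
The 5 still-open variables draw from only 5 values {Fri, Mon, Sat, Sun, Tue}, so each is used; only locker 5 can be Sat, hence locker 5 = Sat.

locker 5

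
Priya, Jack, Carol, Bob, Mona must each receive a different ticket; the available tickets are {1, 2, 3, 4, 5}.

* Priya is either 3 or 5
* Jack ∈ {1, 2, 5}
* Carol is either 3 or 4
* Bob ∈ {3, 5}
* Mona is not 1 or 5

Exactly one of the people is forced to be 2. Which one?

Mona

Among the 5 variables, 1 fits only Jack (and all 5 values in {1, 2, 3, 4, 5} must be used), so Jack = 1.
The 4 still-open variables draw from only 4 values {2, 3, 4, 5}, so each is used; only Mona can be 2, hence Mona = 2.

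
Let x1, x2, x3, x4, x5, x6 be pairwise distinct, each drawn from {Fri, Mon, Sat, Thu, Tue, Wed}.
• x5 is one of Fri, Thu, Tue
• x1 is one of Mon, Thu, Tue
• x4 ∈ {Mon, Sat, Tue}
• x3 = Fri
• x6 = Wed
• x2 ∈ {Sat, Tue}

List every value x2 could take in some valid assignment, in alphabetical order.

Sat, Tue

x3's domain is down to {Fri}, so x3 = Fri. Remove Fri from x5.
x6 must be Wed (only option left).
No further eliminations apply; x2 can still be any of Sat, Tue.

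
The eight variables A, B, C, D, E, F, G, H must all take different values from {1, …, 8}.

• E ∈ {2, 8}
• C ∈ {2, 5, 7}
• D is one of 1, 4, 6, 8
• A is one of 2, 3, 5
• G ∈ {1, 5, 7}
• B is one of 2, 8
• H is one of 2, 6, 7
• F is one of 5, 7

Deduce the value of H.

6

The 8 variables together cover exactly {1, 2, 3, 4, 5, 6, 7, 8} — 8 values for 8 variables — and 3 appears only in A's list, so A = 3.
Among the 7 still-open variables, 4 fits only D (and all 7 values in {1, 2, 4, 5, 6, 7, 8} must be used), so D = 4.
The 6 still-open variables together cover exactly {1, 2, 5, 6, 7, 8} — 6 values for 6 variables — and 1 appears only in G's list, so G = 1.
The 5 still-open variables together cover exactly {2, 5, 6, 7, 8} — 5 values for 5 variables — and 6 appears only in H's list, so H = 6.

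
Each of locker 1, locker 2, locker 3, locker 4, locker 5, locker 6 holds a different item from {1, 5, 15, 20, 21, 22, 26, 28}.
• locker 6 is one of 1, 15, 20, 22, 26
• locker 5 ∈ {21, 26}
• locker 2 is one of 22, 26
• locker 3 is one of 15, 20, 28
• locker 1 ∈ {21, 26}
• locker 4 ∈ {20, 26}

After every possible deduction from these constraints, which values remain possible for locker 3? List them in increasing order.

15, 28

The 2 variables locker 1 and locker 5 are confined to {21, 26}, which locks those values in; drop them from locker 2, locker 4, locker 6.
locker 2 has just one choice, so locker 2 = 22. Strike 22 from locker 6.
locker 4 must be 20 (only option left). So locker 3, locker 6 can't be 20.
No further eliminations apply; locker 3 can still be any of 15, 28.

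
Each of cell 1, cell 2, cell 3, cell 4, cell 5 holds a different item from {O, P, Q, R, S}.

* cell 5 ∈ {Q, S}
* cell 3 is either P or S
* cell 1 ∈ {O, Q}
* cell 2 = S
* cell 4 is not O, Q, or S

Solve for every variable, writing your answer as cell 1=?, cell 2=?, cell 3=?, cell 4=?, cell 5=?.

cell 2 has just one choice, so cell 2 = S. Eliminate S elsewhere: cell 3, cell 5.
cell 3 has just one choice, so cell 3 = P. So cell 4 can't be P.
cell 4 must be R (only option left).
cell 5 has just one choice, so cell 5 = Q. So cell 1 can't be Q.
That leaves cell 1 = O.

cell 1=O, cell 2=S, cell 3=P, cell 4=R, cell 5=Q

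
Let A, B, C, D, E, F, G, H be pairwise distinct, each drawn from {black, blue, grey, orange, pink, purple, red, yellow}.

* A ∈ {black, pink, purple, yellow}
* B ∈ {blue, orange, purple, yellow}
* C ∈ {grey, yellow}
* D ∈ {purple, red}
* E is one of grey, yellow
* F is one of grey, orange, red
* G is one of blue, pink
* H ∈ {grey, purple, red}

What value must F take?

orange

The 8 variables draw from only 8 values {black, blue, grey, orange, pink, purple, red, yellow}, so each is used; only A can be black, hence A = black.
The 7 still-open variables draw from only 7 values {blue, grey, orange, pink, purple, red, yellow}, so each is used; only G can be pink, hence G = pink.
Among the 6 still-open variables, blue fits only B (and all 6 values in {blue, grey, orange, purple, red, yellow} must be used), so B = blue.
The 5 still-open variables draw from only 5 values {grey, orange, purple, red, yellow}, so each is used; only F can be orange, hence F = orange.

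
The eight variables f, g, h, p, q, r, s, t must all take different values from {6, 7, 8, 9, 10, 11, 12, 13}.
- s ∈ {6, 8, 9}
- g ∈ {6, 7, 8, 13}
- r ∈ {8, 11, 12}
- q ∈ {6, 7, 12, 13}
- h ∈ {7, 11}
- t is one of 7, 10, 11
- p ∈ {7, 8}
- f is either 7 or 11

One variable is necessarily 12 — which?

The 8 variables together cover exactly {6, 7, 8, 9, 10, 11, 12, 13} — 8 values for 8 variables — and 9 appears only in s's list, so s = 9.
The 7 still-open variables together cover exactly {6, 7, 8, 10, 11, 12, 13} — 7 values for 7 variables — and 10 appears only in t's list, so t = 10.
f and h between them cover only {7, 11} — a naked pair. Remove those values from g, p, q, r.
p has just one choice, so p = 8. Eliminate 8 elsewhere: g, r.
So 12 goes to r.

r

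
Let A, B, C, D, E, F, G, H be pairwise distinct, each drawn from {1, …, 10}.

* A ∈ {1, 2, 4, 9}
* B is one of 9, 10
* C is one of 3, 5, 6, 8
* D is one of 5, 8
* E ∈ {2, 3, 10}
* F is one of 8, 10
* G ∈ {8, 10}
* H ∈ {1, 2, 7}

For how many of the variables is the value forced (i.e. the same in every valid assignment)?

2

The 2 variables F and G are confined to {8, 10}, which locks those values in; drop them from B, C, D, E.
B must be 9 (only option left). Eliminate 9 elsewhere: A.
D has just one choice, so D = 5. Remove 5 from C.
Determined: B=9, D=5. The other variables each still have more than one consistent value. That makes 2.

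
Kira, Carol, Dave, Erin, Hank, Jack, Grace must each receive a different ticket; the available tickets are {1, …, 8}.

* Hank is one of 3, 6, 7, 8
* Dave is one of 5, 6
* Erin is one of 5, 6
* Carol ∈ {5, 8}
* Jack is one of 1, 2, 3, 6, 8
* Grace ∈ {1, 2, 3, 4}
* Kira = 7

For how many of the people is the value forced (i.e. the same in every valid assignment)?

Kira must be 7 (only option left). Eliminate 7 elsewhere: Hank.
Dave and Erin share exactly the 2 values {5, 6}; by pigeonhole those values go to them, so strike 5, 6 from Carol, Hank, Jack.
Carol has just one choice, so Carol = 8. So Hank, Jack can't be 8.
Hank's domain is down to {3}, so Hank = 3. Eliminate 3 elsewhere: Jack, Grace.
Determined: Kira=7, Carol=8, Hank=3. The other people each still have more than one consistent value. That makes 3.

3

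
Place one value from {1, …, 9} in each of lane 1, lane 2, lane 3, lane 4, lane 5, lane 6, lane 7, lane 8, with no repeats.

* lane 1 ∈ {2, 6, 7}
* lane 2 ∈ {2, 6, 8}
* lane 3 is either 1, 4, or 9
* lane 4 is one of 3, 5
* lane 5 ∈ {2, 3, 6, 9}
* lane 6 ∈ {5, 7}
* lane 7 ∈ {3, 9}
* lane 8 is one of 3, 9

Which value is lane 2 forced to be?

8

lane 7 and lane 8 share exactly the 2 values {3, 9}; by pigeonhole those values go to them, so strike 3, 9 from lane 3, lane 4, lane 5.
lane 4's domain is down to {5}, so lane 4 = 5. Remove 5 from lane 6.
lane 6 has just one choice, so lane 6 = 7. Eliminate 7 elsewhere: lane 1.
The 2 variables lane 1 and lane 5 are confined to {2, 6}, which locks those values in; drop them from lane 2.
So lane 2 = 8.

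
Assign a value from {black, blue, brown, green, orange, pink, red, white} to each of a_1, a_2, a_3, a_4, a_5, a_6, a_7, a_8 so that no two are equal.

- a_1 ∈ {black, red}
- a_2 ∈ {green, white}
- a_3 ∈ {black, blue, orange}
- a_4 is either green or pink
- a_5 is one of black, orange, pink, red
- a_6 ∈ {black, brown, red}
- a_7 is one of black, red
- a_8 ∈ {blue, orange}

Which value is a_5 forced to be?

The 8 variables draw from only 8 values {black, blue, brown, green, orange, pink, red, white}, so each is used; only a_6 can be brown, hence a_6 = brown.
The 7 still-open variables draw from only 7 values {black, blue, green, orange, pink, red, white}, so each is used; only a_2 can be white, hence a_2 = white.
The 6 still-open variables draw from only 6 values {black, blue, green, orange, pink, red}, so each is used; only a_4 can be green, hence a_4 = green.
The 5 still-open variables draw from only 5 values {black, blue, orange, pink, red}, so each is used; only a_5 can be pink, hence a_5 = pink.

pink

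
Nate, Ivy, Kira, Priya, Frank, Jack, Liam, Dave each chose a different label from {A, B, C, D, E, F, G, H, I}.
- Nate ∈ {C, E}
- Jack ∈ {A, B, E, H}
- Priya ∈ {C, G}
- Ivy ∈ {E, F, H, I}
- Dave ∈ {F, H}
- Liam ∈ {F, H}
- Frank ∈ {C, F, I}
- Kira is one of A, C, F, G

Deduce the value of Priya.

The 8 variables together cover exactly {A, B, C, E, F, G, H, I} — 8 values for 8 variables — and B appears only in Jack's list, so Jack = B.
The 7 still-open variables draw from only 7 values {A, C, E, F, G, H, I}, so each is used; only Kira can be A, hence Kira = A.
Among the 6 still-open variables, G fits only Priya (and all 6 values in {C, E, F, G, H, I} must be used), so Priya = G.

G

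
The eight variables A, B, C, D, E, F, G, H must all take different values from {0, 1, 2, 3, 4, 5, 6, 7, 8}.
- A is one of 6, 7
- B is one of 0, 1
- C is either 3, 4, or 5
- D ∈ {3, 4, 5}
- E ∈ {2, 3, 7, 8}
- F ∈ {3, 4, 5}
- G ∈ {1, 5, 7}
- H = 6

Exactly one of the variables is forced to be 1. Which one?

H must be 6 (only option left). Remove 6 from A.
A's domain is down to {7}, so A = 7. So E, G can't be 7.
The 3 variables C, D, F are confined to {3, 4, 5}, which locks those values in; drop them from E, G.
So 1 goes to G.

G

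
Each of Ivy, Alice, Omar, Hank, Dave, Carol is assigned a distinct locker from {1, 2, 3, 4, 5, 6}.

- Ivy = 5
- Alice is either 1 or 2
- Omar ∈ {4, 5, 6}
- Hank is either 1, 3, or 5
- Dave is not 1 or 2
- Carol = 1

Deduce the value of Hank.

3

Ivy has just one choice, so Ivy = 5. Eliminate 5 elsewhere: Omar, Hank, Dave.
Carol has just one choice, so Carol = 1. Strike 1 from Alice, Hank.
So Hank = 3.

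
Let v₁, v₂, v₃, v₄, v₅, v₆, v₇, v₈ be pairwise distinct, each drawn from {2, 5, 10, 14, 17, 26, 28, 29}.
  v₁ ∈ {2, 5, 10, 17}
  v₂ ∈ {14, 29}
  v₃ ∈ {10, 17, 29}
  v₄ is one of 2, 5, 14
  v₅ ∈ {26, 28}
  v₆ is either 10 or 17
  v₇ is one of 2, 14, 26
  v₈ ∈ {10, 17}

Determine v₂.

Among the 8 variables, 28 fits only v₅ (and all 8 values in {2, 5, 10, 14, 17, 26, 28, 29} must be used), so v₅ = 28.
The 7 still-open variables draw from only 7 values {2, 5, 10, 14, 17, 26, 29}, so each is used; only v₇ can be 26, hence v₇ = 26.
v₆ and v₈ between them cover only {10, 17} — a naked pair. Remove those values from v₁, v₃.
v₃'s domain is down to {29}, so v₃ = 29. Remove 29 from v₂.
So v₂ = 14.

14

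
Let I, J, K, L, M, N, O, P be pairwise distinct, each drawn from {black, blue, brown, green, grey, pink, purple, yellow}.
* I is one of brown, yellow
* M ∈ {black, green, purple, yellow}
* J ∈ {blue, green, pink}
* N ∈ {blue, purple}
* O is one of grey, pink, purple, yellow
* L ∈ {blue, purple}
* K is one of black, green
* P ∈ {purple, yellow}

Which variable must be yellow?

P

Among the 8 variables, brown fits only I (and all 8 values in {black, blue, brown, green, grey, pink, purple, yellow} must be used), so I = brown.
Among the 7 still-open variables, grey fits only O (and all 7 values in {black, blue, green, grey, pink, purple, yellow} must be used), so O = grey.
The 6 still-open variables together cover exactly {black, blue, green, pink, purple, yellow} — 6 values for 6 variables — and pink appears only in J's list, so J = pink.
The 2 variables L and N are confined to {blue, purple}, which locks those values in; drop them from M, P.
So yellow goes to P.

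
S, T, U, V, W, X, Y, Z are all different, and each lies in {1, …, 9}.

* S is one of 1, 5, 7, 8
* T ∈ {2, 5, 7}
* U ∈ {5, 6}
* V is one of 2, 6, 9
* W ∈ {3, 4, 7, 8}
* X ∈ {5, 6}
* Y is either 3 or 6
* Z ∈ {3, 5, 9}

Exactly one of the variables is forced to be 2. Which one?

U and X between them cover only {5, 6} — a naked pair. Remove those values from S, T, V, Y, Z.
Y must be 3 (only option left). So W, Z can't be 3.
That leaves Z = 9. So V can't be 9.
So 2 goes to V.

V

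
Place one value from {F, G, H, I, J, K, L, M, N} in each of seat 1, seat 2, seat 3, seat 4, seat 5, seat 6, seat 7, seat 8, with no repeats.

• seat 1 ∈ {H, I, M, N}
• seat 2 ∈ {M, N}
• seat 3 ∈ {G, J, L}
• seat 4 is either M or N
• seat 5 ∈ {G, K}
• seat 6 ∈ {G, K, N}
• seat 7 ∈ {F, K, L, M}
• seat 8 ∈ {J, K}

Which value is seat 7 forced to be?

F

seat 2 and seat 4 between them cover only {M, N} — a naked pair. Remove those values from seat 1, seat 6, seat 7.
seat 5 and seat 6 share exactly the 2 values {G, K}; by pigeonhole those values go to them, so strike G, K from seat 3, seat 7, seat 8.
seat 8 has just one choice, so seat 8 = J. Eliminate J elsewhere: seat 3.
That leaves seat 3 = L. Eliminate L elsewhere: seat 7.
So seat 7 = F.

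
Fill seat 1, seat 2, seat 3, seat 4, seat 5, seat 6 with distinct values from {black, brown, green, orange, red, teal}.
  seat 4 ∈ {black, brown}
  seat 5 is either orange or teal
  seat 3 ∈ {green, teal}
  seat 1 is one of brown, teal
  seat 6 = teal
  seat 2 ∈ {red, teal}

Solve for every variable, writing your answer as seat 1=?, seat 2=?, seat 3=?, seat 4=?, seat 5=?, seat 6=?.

seat 1=brown, seat 2=red, seat 3=green, seat 4=black, seat 5=orange, seat 6=teal

seat 6 has just one choice, so seat 6 = teal. Strike teal from seat 1, seat 2, seat 3, seat 5.
seat 1's domain is down to {brown}, so seat 1 = brown. So seat 4 can't be brown.
seat 2 must be red (only option left).
That leaves seat 3 = green.
seat 4's domain is down to {black}, so seat 4 = black.
That leaves seat 5 = orange.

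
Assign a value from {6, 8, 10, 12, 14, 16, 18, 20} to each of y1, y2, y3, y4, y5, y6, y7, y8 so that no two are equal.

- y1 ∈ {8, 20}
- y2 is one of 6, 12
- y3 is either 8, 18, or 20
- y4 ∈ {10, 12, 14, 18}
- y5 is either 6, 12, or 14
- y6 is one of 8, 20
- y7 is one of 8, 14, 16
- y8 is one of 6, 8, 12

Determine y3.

Among the 8 variables, 10 fits only y4 (and all 8 values in {6, 8, 10, 12, 14, 16, 18, 20} must be used), so y4 = 10.
Among the 7 still-open variables, 16 fits only y7 (and all 7 values in {6, 8, 12, 14, 16, 18, 20} must be used), so y7 = 16.
The 6 still-open variables together cover exactly {6, 8, 12, 14, 18, 20} — 6 values for 6 variables — and 14 appears only in y5's list, so y5 = 14.
The 5 still-open variables draw from only 5 values {6, 8, 12, 18, 20}, so each is used; only y3 can be 18, hence y3 = 18.

18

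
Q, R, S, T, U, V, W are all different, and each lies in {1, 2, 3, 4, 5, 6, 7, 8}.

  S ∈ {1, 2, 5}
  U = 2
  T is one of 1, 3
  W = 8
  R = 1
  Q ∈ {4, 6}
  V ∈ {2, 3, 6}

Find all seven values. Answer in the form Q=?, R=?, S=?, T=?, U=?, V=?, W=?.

R must be 1 (only option left). Remove 1 from S, T.
T must be 3 (only option left). So V can't be 3.
U must be 2 (only option left). Remove 2 from S, V.
V has just one choice, so V = 6. Eliminate 6 elsewhere: Q.
W's domain is down to {8}, so W = 8.
Q has just one choice, so Q = 4.
S must be 5 (only option left).

Q=4, R=1, S=5, T=3, U=2, V=6, W=8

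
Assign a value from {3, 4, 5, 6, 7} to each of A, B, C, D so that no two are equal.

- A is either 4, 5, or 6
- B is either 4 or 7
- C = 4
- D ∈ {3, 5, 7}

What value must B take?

C's domain is down to {4}, so C = 4. Remove 4 from A, B.
So B = 7.

7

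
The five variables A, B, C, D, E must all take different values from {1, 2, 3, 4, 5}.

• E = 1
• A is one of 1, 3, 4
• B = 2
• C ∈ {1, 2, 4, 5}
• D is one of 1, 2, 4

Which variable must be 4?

B has just one choice, so B = 2. So C, D can't be 2.
E's domain is down to {1}, so E = 1. Remove 1 from A, C, D.
So 4 goes to D.

D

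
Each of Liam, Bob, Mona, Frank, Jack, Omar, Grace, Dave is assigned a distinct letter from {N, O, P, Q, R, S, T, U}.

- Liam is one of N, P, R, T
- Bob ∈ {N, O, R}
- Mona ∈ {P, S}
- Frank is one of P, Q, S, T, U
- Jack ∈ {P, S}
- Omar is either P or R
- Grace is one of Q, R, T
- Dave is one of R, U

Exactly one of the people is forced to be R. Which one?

Among the 8 variables, O fits only Bob (and all 8 values in {N, O, P, Q, R, S, T, U} must be used), so Bob = O.
The 7 still-open variables together cover exactly {N, P, Q, R, S, T, U} — 7 values for 7 variables — and N appears only in Liam's list, so Liam = N.
Mona and Jack share exactly the 2 values {P, S}; by pigeonhole those values go to them, so strike P, S from Frank, Omar.
So R goes to Omar.

Omar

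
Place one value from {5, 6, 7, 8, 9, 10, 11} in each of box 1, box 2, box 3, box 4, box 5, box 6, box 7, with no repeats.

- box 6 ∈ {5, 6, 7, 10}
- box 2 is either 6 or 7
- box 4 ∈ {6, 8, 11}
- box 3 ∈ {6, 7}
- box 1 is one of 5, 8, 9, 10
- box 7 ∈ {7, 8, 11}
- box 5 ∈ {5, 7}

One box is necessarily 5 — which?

The 7 variables draw from only 7 values {5, 6, 7, 8, 9, 10, 11}, so each is used; only box 1 can be 9, hence box 1 = 9.
The 6 still-open variables draw from only 6 values {5, 6, 7, 8, 10, 11}, so each is used; only box 6 can be 10, hence box 6 = 10.
The 5 still-open variables draw from only 5 values {5, 6, 7, 8, 11}, so each is used; only box 5 can be 5, hence box 5 = 5.

box 5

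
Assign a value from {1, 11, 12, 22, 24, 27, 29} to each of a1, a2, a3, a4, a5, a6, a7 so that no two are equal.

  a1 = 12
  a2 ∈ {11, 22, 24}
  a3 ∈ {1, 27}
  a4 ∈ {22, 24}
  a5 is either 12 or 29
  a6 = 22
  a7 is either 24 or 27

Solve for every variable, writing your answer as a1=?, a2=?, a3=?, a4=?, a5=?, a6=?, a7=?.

a1's domain is down to {12}, so a1 = 12. Remove 12 from a5.
That leaves a5 = 29.
a6 must be 22 (only option left). Remove 22 from a2, a4.
That leaves a4 = 24. So a2, a7 can't be 24.
That leaves a7 = 27. Eliminate 27 elsewhere: a3.
a2's domain is down to {11}, so a2 = 11.
That leaves a3 = 1.

a1=12, a2=11, a3=1, a4=24, a5=29, a6=22, a7=27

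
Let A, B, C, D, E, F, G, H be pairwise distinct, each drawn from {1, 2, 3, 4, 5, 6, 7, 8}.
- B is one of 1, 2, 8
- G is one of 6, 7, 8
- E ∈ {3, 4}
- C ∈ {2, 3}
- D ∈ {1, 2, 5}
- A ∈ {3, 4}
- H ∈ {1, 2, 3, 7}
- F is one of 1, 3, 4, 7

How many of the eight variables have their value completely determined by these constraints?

4

The 8 variables draw from only 8 values {1, 2, 3, 4, 5, 6, 7, 8}, so each is used; only D can be 5, hence D = 5.
Among the 7 still-open variables, 6 fits only G (and all 7 values in {1, 2, 3, 4, 6, 7, 8} must be used), so G = 6.
The 6 still-open variables draw from only 6 values {1, 2, 3, 4, 7, 8}, so each is used; only B can be 8, hence B = 8.
A and E share exactly the 2 values {3, 4}; by pigeonhole those values go to them, so strike 3, 4 from C, F, H.
C must be 2 (only option left). Eliminate 2 elsewhere: H.
Determined: B=8, C=2, D=5, G=6. The other variables each still have more than one consistent value. That makes 4.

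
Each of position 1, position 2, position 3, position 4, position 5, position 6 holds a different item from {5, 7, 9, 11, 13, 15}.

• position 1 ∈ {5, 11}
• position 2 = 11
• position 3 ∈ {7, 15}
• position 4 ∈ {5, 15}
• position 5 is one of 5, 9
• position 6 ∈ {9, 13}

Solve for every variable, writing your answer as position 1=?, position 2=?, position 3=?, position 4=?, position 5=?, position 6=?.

position 2 has just one choice, so position 2 = 11. Eliminate 11 elsewhere: position 1.
That leaves position 1 = 5. Remove 5 from position 4, position 5.
That leaves position 4 = 15. Eliminate 15 elsewhere: position 3.
That leaves position 5 = 9. So position 6 can't be 9.
position 6's domain is down to {13}, so position 6 = 13.
position 3's domain is down to {7}, so position 3 = 7.

position 1=5, position 2=11, position 3=7, position 4=15, position 5=9, position 6=13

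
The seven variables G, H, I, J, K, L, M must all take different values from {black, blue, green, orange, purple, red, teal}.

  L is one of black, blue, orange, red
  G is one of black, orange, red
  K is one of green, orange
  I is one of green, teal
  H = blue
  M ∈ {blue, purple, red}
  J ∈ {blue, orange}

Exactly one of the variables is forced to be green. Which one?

H's domain is down to {blue}, so H = blue. So J, L, M can't be blue.
J has just one choice, so J = orange. Strike orange from G, K, L.
So green goes to K.

K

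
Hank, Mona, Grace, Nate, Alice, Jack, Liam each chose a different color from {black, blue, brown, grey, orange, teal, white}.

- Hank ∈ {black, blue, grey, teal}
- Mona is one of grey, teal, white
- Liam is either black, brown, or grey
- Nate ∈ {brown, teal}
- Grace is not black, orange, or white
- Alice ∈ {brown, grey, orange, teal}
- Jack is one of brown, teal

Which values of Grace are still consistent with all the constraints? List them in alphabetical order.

blue, grey

The 7 variables draw from only 7 values {black, blue, brown, grey, orange, teal, white}, so each is used; only Alice can be orange, hence Alice = orange.
The 6 still-open variables draw from only 6 values {black, blue, brown, grey, teal, white}, so each is used; only Mona can be white, hence Mona = white.
Nate and Jack share exactly the 2 values {brown, teal}; by pigeonhole those values go to them, so strike brown, teal from Hank, Grace, Liam.
No further eliminations apply; Grace can still be any of blue, grey.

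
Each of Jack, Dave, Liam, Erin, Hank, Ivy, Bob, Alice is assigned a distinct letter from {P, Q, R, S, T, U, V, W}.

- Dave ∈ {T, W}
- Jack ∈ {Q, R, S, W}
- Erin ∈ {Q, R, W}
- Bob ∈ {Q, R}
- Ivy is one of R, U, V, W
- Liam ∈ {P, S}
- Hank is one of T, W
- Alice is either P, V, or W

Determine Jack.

S

The 8 variables draw from only 8 values {P, Q, R, S, T, U, V, W}, so each is used; only Ivy can be U, hence Ivy = U.
Among the 7 still-open variables, V fits only Alice (and all 7 values in {P, Q, R, S, T, V, W} must be used), so Alice = V.
Among the 6 still-open variables, P fits only Liam (and all 6 values in {P, Q, R, S, T, W} must be used), so Liam = P.
The 5 still-open variables draw from only 5 values {Q, R, S, T, W}, so each is used; only Jack can be S, hence Jack = S.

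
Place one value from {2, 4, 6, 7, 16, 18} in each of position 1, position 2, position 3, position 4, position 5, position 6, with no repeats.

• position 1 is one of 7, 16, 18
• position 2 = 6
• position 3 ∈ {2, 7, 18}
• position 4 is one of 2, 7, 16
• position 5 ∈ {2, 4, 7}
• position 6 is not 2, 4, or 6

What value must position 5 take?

position 2 must be 6 (only option left).
The 5 still-open variables together cover exactly {2, 4, 7, 16, 18} — 5 values for 5 variables — and 4 appears only in position 5's list, so position 5 = 4.

4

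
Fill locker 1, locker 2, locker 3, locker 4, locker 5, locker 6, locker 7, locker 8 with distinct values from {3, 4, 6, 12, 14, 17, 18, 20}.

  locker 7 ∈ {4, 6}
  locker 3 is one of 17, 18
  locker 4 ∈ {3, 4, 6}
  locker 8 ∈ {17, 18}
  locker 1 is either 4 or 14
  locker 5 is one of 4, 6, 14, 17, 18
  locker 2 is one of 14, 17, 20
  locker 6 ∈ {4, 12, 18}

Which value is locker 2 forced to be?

20

Among the 8 variables, 3 fits only locker 4 (and all 8 values in {3, 4, 6, 12, 14, 17, 18, 20} must be used), so locker 4 = 3.
Among the 7 still-open variables, 12 fits only locker 6 (and all 7 values in {4, 6, 12, 14, 17, 18, 20} must be used), so locker 6 = 12.
The 6 still-open variables draw from only 6 values {4, 6, 14, 17, 18, 20}, so each is used; only locker 2 can be 20, hence locker 2 = 20.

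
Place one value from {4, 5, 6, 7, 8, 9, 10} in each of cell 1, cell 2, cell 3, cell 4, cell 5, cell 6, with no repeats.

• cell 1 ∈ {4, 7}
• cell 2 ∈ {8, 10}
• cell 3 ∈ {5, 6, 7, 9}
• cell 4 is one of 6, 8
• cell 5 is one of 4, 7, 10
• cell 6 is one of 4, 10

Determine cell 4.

The 3 variables cell 1, cell 5, cell 6 are confined to {4, 7, 10}, which locks those values in; drop them from cell 2, cell 3.
That leaves cell 2 = 8. So cell 4 can't be 8.
So cell 4 = 6.

6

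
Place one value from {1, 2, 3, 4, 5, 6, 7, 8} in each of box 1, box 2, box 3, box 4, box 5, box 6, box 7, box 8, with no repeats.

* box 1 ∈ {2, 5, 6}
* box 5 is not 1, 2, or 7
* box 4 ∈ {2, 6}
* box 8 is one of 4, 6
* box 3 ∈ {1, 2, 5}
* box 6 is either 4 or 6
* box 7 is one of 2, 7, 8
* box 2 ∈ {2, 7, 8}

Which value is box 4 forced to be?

2

The 8 variables draw from only 8 values {1, 2, 3, 4, 5, 6, 7, 8}, so each is used; only box 3 can be 1, hence box 3 = 1.
The 7 still-open variables together cover exactly {2, 3, 4, 5, 6, 7, 8} — 7 values for 7 variables — and 3 appears only in box 5's list, so box 5 = 3.
The 6 still-open variables draw from only 6 values {2, 4, 5, 6, 7, 8}, so each is used; only box 1 can be 5, hence box 1 = 5.
box 6 and box 8 between them cover only {4, 6} — a naked pair. Remove those values from box 4.
So box 4 = 2.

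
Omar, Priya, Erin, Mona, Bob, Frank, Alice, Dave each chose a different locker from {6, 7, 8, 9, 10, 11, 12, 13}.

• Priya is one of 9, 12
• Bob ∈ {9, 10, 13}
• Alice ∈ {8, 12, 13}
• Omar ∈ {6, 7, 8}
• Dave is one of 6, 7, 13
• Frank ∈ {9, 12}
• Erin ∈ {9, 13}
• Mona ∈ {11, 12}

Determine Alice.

The 8 variables draw from only 8 values {6, 7, 8, 9, 10, 11, 12, 13}, so each is used; only Bob can be 10, hence Bob = 10.
Among the 7 still-open variables, 11 fits only Mona (and all 7 values in {6, 7, 8, 9, 11, 12, 13} must be used), so Mona = 11.
The 2 variables Priya and Frank are confined to {9, 12}, which locks those values in; drop them from Erin, Alice.
Erin has just one choice, so Erin = 13. Remove 13 from Alice, Dave.
So Alice = 8.

8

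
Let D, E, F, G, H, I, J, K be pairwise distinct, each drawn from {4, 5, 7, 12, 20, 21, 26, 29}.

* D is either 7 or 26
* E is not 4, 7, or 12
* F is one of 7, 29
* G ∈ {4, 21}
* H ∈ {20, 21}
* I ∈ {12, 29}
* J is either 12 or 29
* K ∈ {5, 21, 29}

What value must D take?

26

Among the 8 variables, 4 fits only G (and all 8 values in {4, 5, 7, 12, 20, 21, 26, 29} must be used), so G = 4.
I and J share exactly the 2 values {12, 29}; by pigeonhole those values go to them, so strike 12, 29 from E, F, K.
F must be 7 (only option left). Eliminate 7 elsewhere: D.
So D = 26.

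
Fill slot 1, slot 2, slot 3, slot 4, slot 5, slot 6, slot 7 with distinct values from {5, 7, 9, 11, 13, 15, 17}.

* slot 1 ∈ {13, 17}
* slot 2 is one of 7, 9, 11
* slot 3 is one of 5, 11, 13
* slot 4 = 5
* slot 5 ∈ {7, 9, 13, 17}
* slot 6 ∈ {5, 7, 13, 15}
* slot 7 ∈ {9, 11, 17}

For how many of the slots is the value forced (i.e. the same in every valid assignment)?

2

slot 4 has just one choice, so slot 4 = 5. So slot 3, slot 6 can't be 5.
The 6 still-open variables together cover exactly {7, 9, 11, 13, 15, 17} — 6 values for 6 variables — and 15 appears only in slot 6's list, so slot 6 = 15.
Determined: slot 4=5, slot 6=15. The other slots each still have more than one consistent value. That makes 2.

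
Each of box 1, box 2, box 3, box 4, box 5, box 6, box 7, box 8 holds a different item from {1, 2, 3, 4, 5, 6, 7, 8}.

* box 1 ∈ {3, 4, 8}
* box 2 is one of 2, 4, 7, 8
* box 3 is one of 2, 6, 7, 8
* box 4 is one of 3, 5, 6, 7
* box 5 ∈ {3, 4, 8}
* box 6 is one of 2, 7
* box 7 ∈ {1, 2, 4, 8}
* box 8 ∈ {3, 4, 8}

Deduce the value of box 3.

6

Among the 8 variables, 1 fits only box 7 (and all 8 values in {1, 2, 3, 4, 5, 6, 7, 8} must be used), so box 7 = 1.
The 7 still-open variables together cover exactly {2, 3, 4, 5, 6, 7, 8} — 7 values for 7 variables — and 5 appears only in box 4's list, so box 4 = 5.
The 6 still-open variables draw from only 6 values {2, 3, 4, 6, 7, 8}, so each is used; only box 3 can be 6, hence box 3 = 6.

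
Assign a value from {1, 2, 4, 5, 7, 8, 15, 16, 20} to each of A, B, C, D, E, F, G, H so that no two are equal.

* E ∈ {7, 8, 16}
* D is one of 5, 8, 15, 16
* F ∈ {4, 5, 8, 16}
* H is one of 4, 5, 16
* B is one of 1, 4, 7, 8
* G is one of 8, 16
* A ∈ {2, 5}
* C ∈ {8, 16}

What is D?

15

Among the 8 variables, 1 fits only B (and all 8 values in {1, 2, 4, 5, 7, 8, 15, 16} must be used), so B = 1.
The 7 still-open variables together cover exactly {2, 4, 5, 7, 8, 15, 16} — 7 values for 7 variables — and 2 appears only in A's list, so A = 2.
Among the 6 still-open variables, 7 fits only E (and all 6 values in {4, 5, 7, 8, 15, 16} must be used), so E = 7.
The 5 still-open variables together cover exactly {4, 5, 8, 15, 16} — 5 values for 5 variables — and 15 appears only in D's list, so D = 15.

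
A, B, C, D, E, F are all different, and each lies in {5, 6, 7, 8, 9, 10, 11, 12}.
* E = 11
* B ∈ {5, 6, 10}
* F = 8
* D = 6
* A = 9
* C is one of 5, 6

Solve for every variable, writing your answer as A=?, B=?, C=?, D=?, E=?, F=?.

A=9, B=10, C=5, D=6, E=11, F=8

A must be 9 (only option left).
That leaves D = 6. Strike 6 from B, C.
E's domain is down to {11}, so E = 11.
F has just one choice, so F = 8.
C has just one choice, so C = 5. Eliminate 5 elsewhere: B.
B must be 10 (only option left).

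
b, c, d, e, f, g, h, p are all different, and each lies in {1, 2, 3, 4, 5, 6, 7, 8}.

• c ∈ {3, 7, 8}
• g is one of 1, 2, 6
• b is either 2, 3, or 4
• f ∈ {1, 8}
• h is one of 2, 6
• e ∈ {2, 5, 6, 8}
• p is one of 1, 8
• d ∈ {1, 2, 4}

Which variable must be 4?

d

The 8 variables draw from only 8 values {1, 2, 3, 4, 5, 6, 7, 8}, so each is used; only e can be 5, hence e = 5.
The 7 still-open variables draw from only 7 values {1, 2, 3, 4, 6, 7, 8}, so each is used; only c can be 7, hence c = 7.
The 6 still-open variables draw from only 6 values {1, 2, 3, 4, 6, 8}, so each is used; only b can be 3, hence b = 3.
Among the 5 still-open variables, 4 fits only d (and all 5 values in {1, 2, 4, 6, 8} must be used), so d = 4.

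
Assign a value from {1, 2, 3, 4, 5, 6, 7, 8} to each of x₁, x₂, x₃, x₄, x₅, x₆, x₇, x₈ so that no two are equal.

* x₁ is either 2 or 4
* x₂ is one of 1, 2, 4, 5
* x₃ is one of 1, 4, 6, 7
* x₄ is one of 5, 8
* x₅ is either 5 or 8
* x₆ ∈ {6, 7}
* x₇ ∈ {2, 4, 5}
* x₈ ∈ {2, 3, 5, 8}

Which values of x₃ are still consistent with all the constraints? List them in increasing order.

Among the 8 variables, 3 fits only x₈ (and all 8 values in {1, 2, 3, 4, 5, 6, 7, 8} must be used), so x₈ = 3.
x₄ and x₅ between them cover only {5, 8} — a naked pair. Remove those values from x₂, x₇.
x₁ and x₇ share exactly the 2 values {2, 4}; by pigeonhole those values go to them, so strike 2, 4 from x₂, x₃.
That leaves x₂ = 1. Eliminate 1 elsewhere: x₃.
No further eliminations apply; x₃ can still be any of 6, 7.

6, 7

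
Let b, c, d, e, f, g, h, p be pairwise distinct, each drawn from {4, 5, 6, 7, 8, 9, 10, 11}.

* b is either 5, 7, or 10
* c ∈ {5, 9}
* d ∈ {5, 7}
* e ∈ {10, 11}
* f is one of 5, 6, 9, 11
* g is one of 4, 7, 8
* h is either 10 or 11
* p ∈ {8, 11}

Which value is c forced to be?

Among the 8 variables, 4 fits only g (and all 8 values in {4, 5, 6, 7, 8, 9, 10, 11} must be used), so g = 4.
The 7 still-open variables together cover exactly {5, 6, 7, 8, 9, 10, 11} — 7 values for 7 variables — and 6 appears only in f's list, so f = 6.
The 6 still-open variables together cover exactly {5, 7, 8, 9, 10, 11} — 6 values for 6 variables — and 8 appears only in p's list, so p = 8.
The 5 still-open variables draw from only 5 values {5, 7, 9, 10, 11}, so each is used; only c can be 9, hence c = 9.

9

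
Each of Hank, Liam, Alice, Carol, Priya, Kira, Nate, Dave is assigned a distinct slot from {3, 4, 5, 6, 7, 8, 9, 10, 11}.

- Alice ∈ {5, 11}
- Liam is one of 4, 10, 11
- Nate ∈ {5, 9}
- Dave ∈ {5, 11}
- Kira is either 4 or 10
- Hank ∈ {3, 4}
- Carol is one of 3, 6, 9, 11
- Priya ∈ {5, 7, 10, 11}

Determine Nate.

The 8 variables draw from only 8 values {3, 4, 5, 6, 7, 9, 10, 11}, so each is used; only Carol can be 6, hence Carol = 6.
The 7 still-open variables draw from only 7 values {3, 4, 5, 7, 9, 10, 11}, so each is used; only Hank can be 3, hence Hank = 3.
The 6 still-open variables draw from only 6 values {4, 5, 7, 9, 10, 11}, so each is used; only Priya can be 7, hence Priya = 7.
Among the 5 still-open variables, 9 fits only Nate (and all 5 values in {4, 5, 9, 10, 11} must be used), so Nate = 9.

9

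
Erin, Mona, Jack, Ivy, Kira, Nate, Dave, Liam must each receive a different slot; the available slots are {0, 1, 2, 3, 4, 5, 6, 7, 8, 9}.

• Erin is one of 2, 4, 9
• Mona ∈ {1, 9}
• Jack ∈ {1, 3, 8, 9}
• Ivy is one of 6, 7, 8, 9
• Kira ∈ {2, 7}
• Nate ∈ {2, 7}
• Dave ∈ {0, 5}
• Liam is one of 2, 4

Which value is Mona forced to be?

The 2 variables Kira and Nate are confined to {2, 7}, which locks those values in; drop them from Erin, Ivy, Liam.
Liam has just one choice, so Liam = 4. Strike 4 from Erin.
Erin has just one choice, so Erin = 9. So Mona, Jack, Ivy can't be 9.
So Mona = 1.

1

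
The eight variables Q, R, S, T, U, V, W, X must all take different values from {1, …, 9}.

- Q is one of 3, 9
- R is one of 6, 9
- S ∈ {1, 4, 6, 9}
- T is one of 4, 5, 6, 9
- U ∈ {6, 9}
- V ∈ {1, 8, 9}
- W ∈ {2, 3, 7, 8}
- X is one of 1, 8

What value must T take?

The 2 variables R and U are confined to {6, 9}, which locks those values in; drop them from Q, S, T, V.
Q's domain is down to {3}, so Q = 3. Strike 3 from W.
V and X between them cover only {1, 8} — a naked pair. Remove those values from S, W.
That leaves S = 4. Eliminate 4 elsewhere: T.
So T = 5.

5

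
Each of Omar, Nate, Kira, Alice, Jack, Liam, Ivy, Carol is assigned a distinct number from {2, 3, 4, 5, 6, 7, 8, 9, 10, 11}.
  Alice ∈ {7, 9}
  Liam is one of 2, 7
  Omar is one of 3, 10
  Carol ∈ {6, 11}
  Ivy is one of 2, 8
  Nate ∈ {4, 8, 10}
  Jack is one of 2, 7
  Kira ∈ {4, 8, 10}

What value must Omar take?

Jack and Liam share exactly the 2 values {2, 7}; by pigeonhole those values go to them, so strike 2, 7 from Alice, Ivy.
Alice has just one choice, so Alice = 9.
Ivy must be 8 (only option left). Strike 8 from Nate, Kira.
The 2 variables Nate and Kira are confined to {4, 10}, which locks those values in; drop them from Omar.
So Omar = 3.

3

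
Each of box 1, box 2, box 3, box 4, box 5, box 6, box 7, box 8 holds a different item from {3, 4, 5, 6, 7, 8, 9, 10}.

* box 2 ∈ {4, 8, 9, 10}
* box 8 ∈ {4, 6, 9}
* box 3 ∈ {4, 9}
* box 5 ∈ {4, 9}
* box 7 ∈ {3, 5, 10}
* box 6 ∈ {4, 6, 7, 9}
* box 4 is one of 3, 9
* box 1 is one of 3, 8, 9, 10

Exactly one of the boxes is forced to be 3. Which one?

Among the 8 variables, 5 fits only box 7 (and all 8 values in {3, 4, 5, 6, 7, 8, 9, 10} must be used), so box 7 = 5.
Among the 7 still-open variables, 7 fits only box 6 (and all 7 values in {3, 4, 6, 7, 8, 9, 10} must be used), so box 6 = 7.
The 6 still-open variables together cover exactly {3, 4, 6, 8, 9, 10} — 6 values for 6 variables — and 6 appears only in box 8's list, so box 8 = 6.
box 3 and box 5 share exactly the 2 values {4, 9}; by pigeonhole those values go to them, so strike 4, 9 from box 1, box 2, box 4.

box 4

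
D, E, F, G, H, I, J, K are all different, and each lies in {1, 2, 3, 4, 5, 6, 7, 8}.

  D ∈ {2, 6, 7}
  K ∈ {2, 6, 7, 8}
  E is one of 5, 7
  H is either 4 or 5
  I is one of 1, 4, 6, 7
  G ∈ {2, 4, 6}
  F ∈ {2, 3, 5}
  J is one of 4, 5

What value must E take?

7

The 8 variables draw from only 8 values {1, 2, 3, 4, 5, 6, 7, 8}, so each is used; only I can be 1, hence I = 1.
The 7 still-open variables together cover exactly {2, 3, 4, 5, 6, 7, 8} — 7 values for 7 variables — and 3 appears only in F's list, so F = 3.
Among the 6 still-open variables, 8 fits only K (and all 6 values in {2, 4, 5, 6, 7, 8} must be used), so K = 8.
H and J share exactly the 2 values {4, 5}; by pigeonhole those values go to them, so strike 4, 5 from E, G.
So E = 7.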